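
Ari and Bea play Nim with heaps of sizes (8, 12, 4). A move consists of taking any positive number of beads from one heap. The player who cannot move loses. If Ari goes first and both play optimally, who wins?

Bitwise XOR of the heap sizes:
  1000  (8)
  1100  (12)
  0100  (4)
  ----
  0000  (0)
The nim-sum is 0, so this is a P-position: the player to move is in a losing position under optimal play; Ari is about to move from it and so loses — Bea wins.

Bea wins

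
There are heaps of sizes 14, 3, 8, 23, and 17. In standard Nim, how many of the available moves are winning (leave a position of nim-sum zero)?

3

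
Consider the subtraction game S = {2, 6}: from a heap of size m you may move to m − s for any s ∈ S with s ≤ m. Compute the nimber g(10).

Compute g(0), g(1), … for moves {2, 6}:
k:     0  1  2  3  4  5  6  7  8  9 10
g(k):  0  0  1  1  0  0  1  1  0  0  1
So g(10) = 1.

1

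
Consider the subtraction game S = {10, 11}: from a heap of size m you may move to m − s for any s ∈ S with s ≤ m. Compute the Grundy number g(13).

1

Compute g(0), g(1), … for moves {10, 11}:
g(0) = mex{} = 0
g(1) = mex{} = 0
g(2) = mex{} = 0
g(3) = mex{} = 0
g(4) = mex{} = 0
g(5) = mex{} = 0
g(6) = mex{} = 0
g(7) = mex{} = 0
g(8) = mex{} = 0
g(9) = mex{} = 0
g(10) = mex{0} = 1
g(11) = mex{0} = 1
g(12) = mex{0} = 1
g(13) = mex{0} = 1
So g(13) = 1.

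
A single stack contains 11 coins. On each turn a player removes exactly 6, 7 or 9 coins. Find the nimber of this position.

1

Compute g(0), g(1), … for moves {6, 7, 9}:
k:     0  1  2  3  4  5  6  7  8  9 10 11
g(k):  0  0  0  0  0  0  1  1  1  1  1  1
So g(11) = 1.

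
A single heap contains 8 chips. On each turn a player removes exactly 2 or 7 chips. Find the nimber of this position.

Grundy values for subtraction set {2, 7}:
k:     0  1  2  3  4  5  6  7  8
g(k):  0  0  1  1  0  0  1  1  2
So g(8) = 2.

2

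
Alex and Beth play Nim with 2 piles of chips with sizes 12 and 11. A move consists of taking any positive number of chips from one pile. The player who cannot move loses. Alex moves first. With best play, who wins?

Nim-sum: 12 ^ 11 = 7.
The nim-sum is 7 ≠ 0, so this is an N-position: the player to move can win; Alex has a winning move.

Alex wins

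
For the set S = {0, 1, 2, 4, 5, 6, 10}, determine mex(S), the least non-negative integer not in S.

The values 0, 1, 2 are all present; 3 is the first non-negative integer missing from the set.

3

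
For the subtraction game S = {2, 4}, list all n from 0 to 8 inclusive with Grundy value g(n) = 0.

Build the Grundy sequence with g(k) = mex{g(k−s) : s ∈ {2, 4}, s ≤ k}:
k:     0  1  2  3  4  5  6  7  8
g(k):  0  0  1  1  2  2  0  0  1
The P-positions (g = 0) in 0..8 are 0, 1, 6, 7.

0, 1, 6, 7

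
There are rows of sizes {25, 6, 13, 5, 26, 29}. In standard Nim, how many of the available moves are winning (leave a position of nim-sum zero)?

Write each in binary and XOR column by column:
  11001  (25)
  00110  (6)
  01101  (13)
  00101  (5)
  11010  (26)
  11101  (29)
  -----
  10000  (16)
The overall nim-sum is X = 16. A row of size p has a winning move iff p XOR X < p (reduce it to p XOR X).
  25: 25 XOR 16 = 9 < 25 — winning move (to 9).
  6: 6 XOR 16 = 22 ≥ 6 — no move.
  13: 13 XOR 16 = 29 ≥ 13 — no move.
  5: 5 XOR 16 = 21 ≥ 5 — no move.
  26: 26 XOR 16 = 10 < 26 — winning move (to 10).
  29: 29 XOR 16 = 13 < 29 — winning move (to 13).
That gives 3 winning moves.

3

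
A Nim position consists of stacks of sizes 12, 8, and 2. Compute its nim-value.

Write each in binary and XOR column by column:
  1100  (12)
  1000  (8)
  0010  (2)
  ----
  0110  (6)

6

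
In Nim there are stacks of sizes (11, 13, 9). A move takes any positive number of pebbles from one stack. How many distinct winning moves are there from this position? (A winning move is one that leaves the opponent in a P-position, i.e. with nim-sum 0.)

3

Nim-sum: 11 XOR 13 XOR 9 = 15.
The overall nim-sum is X = 15. A stack of size p has a winning move iff p XOR X < p (reduce it to p XOR X).
  11: 11 XOR 15 = 4 < 11 — winning move (to 4).
  13: 13 XOR 15 = 2 < 13 — winning move (to 2).
  9: 9 XOR 15 = 6 < 9 — winning move (to 6).
That gives 3 winning moves.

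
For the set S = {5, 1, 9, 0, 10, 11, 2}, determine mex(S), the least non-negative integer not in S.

The values 0, 1, 2 are all present; 3 is the first non-negative integer missing from the set.

3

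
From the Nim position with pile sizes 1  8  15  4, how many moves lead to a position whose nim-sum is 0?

In binary:
  0001  (1)
  1000  (8)
  1111  (15)
  0100  (4)
  ----
  0010  (2)
The overall nim-sum is X = 2. A pile of size p has a winning move iff p XOR X < p (reduce it to p XOR X).
  1: 1 XOR 2 = 3 ≥ 1 — no move.
  8: 8 XOR 2 = 10 ≥ 8 — no move.
  15: 15 XOR 2 = 13 < 15 — winning move (to 13).
  4: 4 XOR 2 = 6 ≥ 4 — no move.
That gives 1 winning move.

1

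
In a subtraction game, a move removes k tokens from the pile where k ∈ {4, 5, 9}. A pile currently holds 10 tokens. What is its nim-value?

Grundy values for subtraction set {4, 5, 9}:
k:     0  1  2  3  4  5  6  7  8  9 10
g(k):  0  0  0  0  1  1  1  1  2  2  2
So g(10) = 2.

2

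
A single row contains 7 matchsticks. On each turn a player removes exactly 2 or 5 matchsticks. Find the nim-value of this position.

Grundy values for subtraction set {2, 5}:
k:     0  1  2  3  4  5  6  7
g(k):  0  0  1  1  0  2  1  0
So g(7) = 0.

0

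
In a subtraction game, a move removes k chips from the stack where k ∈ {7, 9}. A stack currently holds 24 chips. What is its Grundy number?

Build the Grundy sequence with g(k) = mex{g(k−s) : s ∈ {7, 9}, s ≤ k}:
k:     0  1  2  3  4  5  6  7  8  9 10 11 12 13 14 15 16 17 18 19 20 21 22 23 24
g(k):  0  0  0  0  0  0  0  1  1  1  1  1  1  1  2  2  0  0  0  0  0  0  0  1  1
So g(24) = 1.

1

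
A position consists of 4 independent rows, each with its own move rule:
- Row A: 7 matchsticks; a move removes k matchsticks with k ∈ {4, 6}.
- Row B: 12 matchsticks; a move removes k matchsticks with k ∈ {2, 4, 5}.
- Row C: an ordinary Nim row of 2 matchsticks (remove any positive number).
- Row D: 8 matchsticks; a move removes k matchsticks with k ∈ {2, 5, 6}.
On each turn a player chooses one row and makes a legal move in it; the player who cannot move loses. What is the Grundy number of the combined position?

For row A, compute g(0), g(1), … with moves {4, 6}:
k:     0  1  2  3  4  5  6  7
g(k):  0  0  0  0  1  1  1  1
So g(7) = 1.
Build the Grundy sequence for row B with g(k) = mex{g(k−s) : s ∈ {2, 4, 5}, s ≤ k}:
g(0) = mex{} = 0
g(1) = mex{} = 0
g(2) = mex{0} = 1
g(3) = mex{0} = 1
g(4) = mex{0,1} = 2
g(5) = mex{0,1} = 2
g(6) = mex{0,1,2} = 3
g(7) = mex{1,2} = 0
g(8) = mex{1,2,3} = 0
g(9) = mex{0,2} = 1
g(10) = mex{0,2,3} = 1
g(11) = mex{0,1,3} = 2
g(12) = mex{0,1} = 2
So g(12) = 2.
Row C is a plain Nim row of size 2, so its Grundy value is 2.
Build the Grundy sequence for row D with g(k) = mex{g(k−s) : s ∈ {2, 5, 6}, s ≤ k}:
k:     0  1  2  3  4  5  6  7  8
g(k):  0  0  1  1  0  2  1  3  0
So g(8) = 0.
By the Sprague-Grundy theorem, the Grundy value of a sum of independent games is the XOR of the component values.
Combined value = 1 ⊕ 2 ⊕ 2 ⊕ 0 = 1.

1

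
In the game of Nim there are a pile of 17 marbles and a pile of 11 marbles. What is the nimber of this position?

Bitwise XOR of the heap sizes:
  10001  (17)
  01011  (11)
  -----
  11010  (26)

26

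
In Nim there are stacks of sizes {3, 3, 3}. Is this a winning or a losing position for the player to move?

Winning position

Nim-sum: 3 ^ 3 ^ 3 = 3.
The nim-sum is 3 ≠ 0, so this is an N-position: the player to move can win.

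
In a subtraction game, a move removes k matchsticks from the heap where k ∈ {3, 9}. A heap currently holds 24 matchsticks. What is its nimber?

Build the Grundy sequence with g(k) = mex{g(k−s) : s ∈ {3, 9}, s ≤ k}:
k:     0  1  2  3  4  5  6  7  8  9 10 11 12 13 14 15 16 17 18 19 20 21 22 23 24
g(k):  0  0  0  1  1  1  0  0  0  1  1  1  0  0  0  1  1  1  0  0  0  1  1  1  0
So g(24) = 0.

0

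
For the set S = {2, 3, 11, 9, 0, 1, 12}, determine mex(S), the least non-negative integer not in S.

4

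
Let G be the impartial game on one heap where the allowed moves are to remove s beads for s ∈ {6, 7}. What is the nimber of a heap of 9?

Grundy values for subtraction set {6, 7}:
k:     0  1  2  3  4  5  6  7  8  9
g(k):  0  0  0  0  0  0  1  1  1  1
So g(9) = 1.

1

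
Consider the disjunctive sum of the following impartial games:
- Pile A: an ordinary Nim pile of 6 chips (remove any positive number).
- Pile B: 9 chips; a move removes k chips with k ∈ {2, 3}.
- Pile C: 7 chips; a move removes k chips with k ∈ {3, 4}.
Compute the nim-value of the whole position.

Pile A is a plain Nim pile of size 6, so its Grundy value is 6.
Grundy values for pile B (subtraction set {2, 3}):
k:     0  1  2  3  4  5  6  7  8  9
g(k):  0  0  1  1  2  0  0  1  1  2
So g(9) = 2.
Build the Grundy sequence for pile C with g(k) = mex{g(k−s) : s ∈ {3, 4}, s ≤ k}:
g(0) = mex{} = 0
g(1) = mex{} = 0
g(2) = mex{} = 0
g(3) = mex{0} = 1
g(4) = mex{0} = 1
g(5) = mex{0} = 1
g(6) = mex{0,1} = 2
g(7) = mex{1} = 0
So g(7) = 0.
By the Sprague-Grundy theorem, the Grundy value of a sum of independent games is the XOR of the component values.
Combined value = 6 XOR 2 XOR 0 = 4.

4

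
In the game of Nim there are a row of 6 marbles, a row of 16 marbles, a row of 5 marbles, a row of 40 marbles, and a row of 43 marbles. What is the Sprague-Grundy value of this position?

Compute the nim-sum pairwise:
6 ⊕ 16 = 22
22 ⊕ 5 = 19
19 ⊕ 40 = 59
59 ⊕ 43 = 16

16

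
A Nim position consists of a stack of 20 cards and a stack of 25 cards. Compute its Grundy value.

Compute the nim-sum pairwise:
20 XOR 25 = 13

13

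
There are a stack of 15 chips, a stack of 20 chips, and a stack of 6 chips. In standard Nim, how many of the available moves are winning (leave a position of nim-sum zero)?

1

Compute the nim-sum pairwise:
15 ⊕ 20 = 27
27 ⊕ 6 = 29
The overall nim-sum is X = 29. A stack of size p has a winning move iff p XOR X < p (reduce it to p XOR X).
  15: 15 XOR 29 = 18 ≥ 15 — no move.
  20: 20 XOR 29 = 9 < 20 — winning move (to 9).
  6: 6 XOR 29 = 27 ≥ 6 — no move.
That gives 1 winning move.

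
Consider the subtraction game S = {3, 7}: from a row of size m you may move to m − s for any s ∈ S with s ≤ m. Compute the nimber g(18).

2

Compute g(0), g(1), … for moves {3, 7}:
k:     0  1  2  3  4  5  6  7  8  9 10 11 12 13 14 15 16 17 18
g(k):  0  0  0  1  1  1  0  2  2  1  0  0  0  1  1  1  0  2  2
So g(18) = 2.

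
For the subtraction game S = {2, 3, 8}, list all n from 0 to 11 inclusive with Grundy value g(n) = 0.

Build the Grundy sequence with g(k) = mex{g(k−s) : s ∈ {2, 3, 8}, s ≤ k}:
k:     0  1  2  3  4  5  6  7  8  9 10 11
g(k):  0  0  1  1  2  0  0  1  1  2  0  0
The P-positions (g = 0) in 0..11 are 0, 1, 5, 6, 10, 11.

0, 1, 5, 6, 10, 11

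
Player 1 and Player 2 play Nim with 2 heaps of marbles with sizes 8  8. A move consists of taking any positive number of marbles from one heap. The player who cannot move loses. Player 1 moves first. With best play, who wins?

Nim-sum: 8 ⊕ 8 = 0.
The nim-sum is 0, so this is a P-position: the player to move is in a losing position under optimal play; Player 1 is about to move from it and so loses — Player 2 wins.

Player 2 wins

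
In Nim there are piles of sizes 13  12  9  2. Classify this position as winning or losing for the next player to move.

In binary:
  1101  (13)
  1100  (12)
  1001  (9)
  0010  (2)
  ----
  1010  (10)
The nim-sum is 10 ≠ 0, so this is an N-position: the player to move can win.

Winning position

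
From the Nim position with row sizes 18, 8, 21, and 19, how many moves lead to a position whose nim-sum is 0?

3

Nim-sum: 18 ⊕ 8 ⊕ 21 ⊕ 19 = 28.
The overall nim-sum is X = 28. A row of size p has a winning move iff p XOR X < p (reduce it to p XOR X).
  18: 18 XOR 28 = 14 < 18 — winning move (to 14).
  8: 8 XOR 28 = 20 ≥ 8 — no move.
  21: 21 XOR 28 = 9 < 21 — winning move (to 9).
  19: 19 XOR 28 = 15 < 19 — winning move (to 15).
That gives 3 winning moves.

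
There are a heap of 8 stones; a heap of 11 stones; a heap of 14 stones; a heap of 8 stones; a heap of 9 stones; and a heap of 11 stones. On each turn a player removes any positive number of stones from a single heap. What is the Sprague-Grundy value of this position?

7

In binary:
  1000  (8)
  1011  (11)
  1110  (14)
  1000  (8)
  1001  (9)
  1011  (11)
  ----
  0111  (7)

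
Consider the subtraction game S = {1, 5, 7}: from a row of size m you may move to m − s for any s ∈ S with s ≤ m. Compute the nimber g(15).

Build the Grundy sequence with g(k) = mex{g(k−s) : s ∈ {1, 5, 7}, s ≤ k}:
k:     0  1  2  3  4  5  6  7  8  9 10 11 12 13 14 15
g(k):  0  1  0  1  0  1  0  1  0  1  0  1  0  1  0  1
So g(15) = 1.

1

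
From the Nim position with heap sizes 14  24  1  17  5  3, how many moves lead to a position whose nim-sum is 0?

0

Bitwise XOR of the heap sizes:
  01110  (14)
  11000  (24)
  00001  (1)
  10001  (17)
  00101  (5)
  00011  (3)
  -----
  00000  (0)
The nim-sum is already 0, so every move leaves a nonzero nim-sum — there are no winning moves.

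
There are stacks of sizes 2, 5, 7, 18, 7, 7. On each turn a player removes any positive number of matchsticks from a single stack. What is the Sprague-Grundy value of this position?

Write each in binary and XOR column by column:
  00010  (2)
  00101  (5)
  00111  (7)
  10010  (18)
  00111  (7)
  00111  (7)
  -----
  10010  (18)

18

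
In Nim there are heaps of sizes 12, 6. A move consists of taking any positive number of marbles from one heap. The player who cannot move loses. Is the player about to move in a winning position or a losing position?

Winning position

Nim-sum: 12 ⊕ 6 = 10.
The nim-sum is 10 ≠ 0, so this is an N-position: the player to move can win.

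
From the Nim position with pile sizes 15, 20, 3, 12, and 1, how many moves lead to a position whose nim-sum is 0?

1

Nim-sum: 15 ^ 20 ^ 3 ^ 12 ^ 1 = 21.
The overall nim-sum is X = 21. A pile of size p has a winning move iff p XOR X < p (reduce it to p XOR X).
  15: 15 XOR 21 = 26 ≥ 15 — no move.
  20: 20 XOR 21 = 1 < 20 — winning move (to 1).
  3: 3 XOR 21 = 22 ≥ 3 — no move.
  12: 12 XOR 21 = 25 ≥ 12 — no move.
  1: 1 XOR 21 = 20 ≥ 1 — no move.
That gives 1 winning move.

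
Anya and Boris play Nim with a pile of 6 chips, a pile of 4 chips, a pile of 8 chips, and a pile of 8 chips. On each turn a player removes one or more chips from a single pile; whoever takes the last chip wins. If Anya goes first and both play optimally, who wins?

Compute the nim-sum pairwise:
6 XOR 4 = 2
2 XOR 8 = 10
10 XOR 8 = 2
The nim-sum is 2 ≠ 0, so this is an N-position: the player to move can win; Anya has a winning move.

Anya wins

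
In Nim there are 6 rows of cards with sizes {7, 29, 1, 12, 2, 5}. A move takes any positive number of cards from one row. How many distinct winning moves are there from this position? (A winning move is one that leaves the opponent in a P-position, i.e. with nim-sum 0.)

1

Write each in binary and XOR column by column:
  00111  (7)
  11101  (29)
  00001  (1)
  01100  (12)
  00010  (2)
  00101  (5)
  -----
  10000  (16)
The overall nim-sum is X = 16. A row of size p has a winning move iff p XOR X < p (reduce it to p XOR X).
  7: 7 XOR 16 = 23 ≥ 7 — no move.
  29: 29 XOR 16 = 13 < 29 — winning move (to 13).
  1: 1 XOR 16 = 17 ≥ 1 — no move.
  12: 12 XOR 16 = 28 ≥ 12 — no move.
  2: 2 XOR 16 = 18 ≥ 2 — no move.
  5: 5 XOR 16 = 21 ≥ 5 — no move.
That gives 1 winning move.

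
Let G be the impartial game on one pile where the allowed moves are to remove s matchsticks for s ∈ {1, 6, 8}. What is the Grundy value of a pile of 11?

Grundy values for subtraction set {1, 6, 8}:
k:     0  1  2  3  4  5  6  7  8  9 10 11
g(k):  0  1  0  1  0  1  2  0  1  0  1  0
So g(11) = 0.

0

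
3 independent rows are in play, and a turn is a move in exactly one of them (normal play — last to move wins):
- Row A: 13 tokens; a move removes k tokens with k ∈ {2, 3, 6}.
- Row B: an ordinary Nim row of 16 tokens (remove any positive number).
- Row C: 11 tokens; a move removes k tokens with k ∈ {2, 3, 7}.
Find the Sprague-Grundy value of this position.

18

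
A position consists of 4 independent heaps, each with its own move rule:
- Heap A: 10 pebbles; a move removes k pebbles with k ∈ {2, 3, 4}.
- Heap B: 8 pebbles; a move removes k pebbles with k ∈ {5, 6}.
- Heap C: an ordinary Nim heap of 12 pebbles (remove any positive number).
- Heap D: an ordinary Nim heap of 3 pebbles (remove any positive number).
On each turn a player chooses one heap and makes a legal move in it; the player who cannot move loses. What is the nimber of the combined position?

12

Grundy values for heap A (subtraction set {2, 3, 4}):
k:     0  1  2  3  4  5  6  7  8  9 10
g(k):  0  0  1  1  2  2  0  0  1  1  2
So g(10) = 2.
For heap B, compute g(0), g(1), … with moves {5, 6}:
g(0) = mex{} = 0
g(1) = mex{} = 0
g(2) = mex{} = 0
g(3) = mex{} = 0
g(4) = mex{} = 0
g(5) = mex{0} = 1
g(6) = mex{0} = 1
g(7) = mex{0} = 1
g(8) = mex{0} = 1
So g(8) = 1.
Heap C is a plain Nim heap of size 12, so its Grundy value is 12.
Heap D is a plain Nim heap of size 3, so its Grundy value is 3.
The value of a disjunctive sum is the nim-sum of the parts.
Combined value = 2 XOR 1 XOR 12 XOR 3 = 12.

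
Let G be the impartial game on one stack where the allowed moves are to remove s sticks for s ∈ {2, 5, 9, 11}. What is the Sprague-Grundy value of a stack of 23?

1

Compute g(0), g(1), … for moves {2, 5, 9, 11}:
k:     0  1  2  3  4  5  6  7  8  9 10 11 12 13 14 15 16 17 18 19 20 21 22 23
g(k):  0  0  1  1  0  2  1  0  0  1  1  2  2  3  0  2  1  3  2  2  0  0  1  1
So g(23) = 1.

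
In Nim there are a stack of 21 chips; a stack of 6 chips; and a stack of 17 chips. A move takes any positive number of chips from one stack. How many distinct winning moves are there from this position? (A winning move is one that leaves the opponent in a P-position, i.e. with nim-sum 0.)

1

Nim-sum: 21 ^ 6 ^ 17 = 2.
The overall nim-sum is X = 2. A stack of size p has a winning move iff p XOR X < p (reduce it to p XOR X).
  21: 21 XOR 2 = 23 ≥ 21 — no move.
  6: 6 XOR 2 = 4 < 6 — winning move (to 4).
  17: 17 XOR 2 = 19 ≥ 17 — no move.
That gives 1 winning move.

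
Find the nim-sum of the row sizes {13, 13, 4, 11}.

15

Nim-sum: 13 ^ 13 ^ 4 ^ 11 = 15.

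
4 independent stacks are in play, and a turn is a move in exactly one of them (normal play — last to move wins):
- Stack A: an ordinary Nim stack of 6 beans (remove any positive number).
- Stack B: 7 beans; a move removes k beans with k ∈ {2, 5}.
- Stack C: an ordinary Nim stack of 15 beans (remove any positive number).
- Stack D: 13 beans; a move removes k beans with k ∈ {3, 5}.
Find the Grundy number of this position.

8

Stack A is a plain Nim stack of size 6, so its Grundy value is 6.
For stack B, compute g(0), g(1), … with moves {2, 5}:
g(0) = mex{} = 0
g(1) = mex{} = 0
g(2) = mex{0} = 1
g(3) = mex{0} = 1
g(4) = mex{1} = 0
g(5) = mex{0,1} = 2
g(6) = mex{0} = 1
g(7) = mex{1,2} = 0
So g(7) = 0.
Stack C is a plain Nim stack of size 15, so its Grundy value is 15.
Grundy values for stack D (subtraction set {3, 5}):
k:     0  1  2  3  4  5  6  7  8  9 10 11 12 13
g(k):  0  0  0  1  1  1  2  2  0  0  0  1  1  1
So g(13) = 1.
The value of a disjunctive sum is the nim-sum of the parts.
Combined value = 6 XOR 0 XOR 15 XOR 1 = 8.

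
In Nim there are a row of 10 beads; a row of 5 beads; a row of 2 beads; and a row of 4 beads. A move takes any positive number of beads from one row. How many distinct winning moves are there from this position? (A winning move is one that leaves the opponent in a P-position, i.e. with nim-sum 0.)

1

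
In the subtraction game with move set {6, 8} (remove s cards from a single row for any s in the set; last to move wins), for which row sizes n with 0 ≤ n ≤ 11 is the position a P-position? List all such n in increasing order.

Build the Grundy sequence with g(k) = mex{g(k−s) : s ∈ {6, 8}, s ≤ k}:
g(0) = mex{} = 0
g(1) = mex{} = 0
g(2) = mex{} = 0
g(3) = mex{} = 0
g(4) = mex{} = 0
g(5) = mex{} = 0
g(6) = mex{0} = 1
g(7) = mex{0} = 1
g(8) = mex{0} = 1
g(9) = mex{0} = 1
g(10) = mex{0} = 1
g(11) = mex{0} = 1
The P-positions (g = 0) in 0..11 are 0, 1, 2, 3, 4, 5.

0, 1, 2, 3, 4, 5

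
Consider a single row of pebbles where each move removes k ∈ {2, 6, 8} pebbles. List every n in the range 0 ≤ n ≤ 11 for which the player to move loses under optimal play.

0, 1, 4, 5

Compute g(0), g(1), … for moves {2, 6, 8}:
k:     0  1  2  3  4  5  6  7  8  9 10 11
g(k):  0  0  1  1  0  0  1  1  2  2  3  3
The P-positions (g = 0) in 0..11 are 0, 1, 4, 5.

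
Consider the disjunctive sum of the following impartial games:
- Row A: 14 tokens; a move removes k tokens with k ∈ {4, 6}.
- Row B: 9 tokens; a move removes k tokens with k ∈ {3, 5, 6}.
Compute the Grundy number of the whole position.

Grundy values for row A (subtraction set {4, 6}):
g(0) = mex{} = 0
g(1) = mex{} = 0
g(2) = mex{} = 0
g(3) = mex{} = 0
g(4) = mex{0} = 1
g(5) = mex{0} = 1
g(6) = mex{0} = 1
g(7) = mex{0} = 1
g(8) = mex{0,1} = 2
g(9) = mex{0,1} = 2
g(10) = mex{1} = 0
g(11) = mex{1} = 0
g(12) = mex{1,2} = 0
g(13) = mex{1,2} = 0
g(14) = mex{0,2} = 1
So g(14) = 1.
Grundy values for row B (subtraction set {3, 5, 6}):
g(0) = mex{} = 0
g(1) = mex{} = 0
g(2) = mex{} = 0
g(3) = mex{0} = 1
g(4) = mex{0} = 1
g(5) = mex{0} = 1
g(6) = mex{0,1} = 2
g(7) = mex{0,1} = 2
g(8) = mex{0,1} = 2
g(9) = mex{1,2} = 0
So g(9) = 0.
The value of a disjunctive sum is the nim-sum of the parts.
Combined value = 1 ⊕ 0 = 1.

1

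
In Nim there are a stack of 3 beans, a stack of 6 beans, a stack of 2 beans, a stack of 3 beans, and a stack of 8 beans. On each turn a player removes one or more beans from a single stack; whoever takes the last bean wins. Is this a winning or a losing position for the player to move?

Winning position

Compute the nim-sum pairwise:
3 ⊕ 6 = 5
5 ⊕ 2 = 7
7 ⊕ 3 = 4
4 ⊕ 8 = 12
The nim-sum is 12 ≠ 0, so this is an N-position: the player to move can win.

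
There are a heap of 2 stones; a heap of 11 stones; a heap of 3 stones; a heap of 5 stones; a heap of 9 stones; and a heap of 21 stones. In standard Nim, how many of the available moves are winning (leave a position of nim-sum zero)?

Nim-sum: 2 XOR 11 XOR 3 XOR 5 XOR 9 XOR 21 = 19.
The overall nim-sum is X = 19. A heap of size p has a winning move iff p XOR X < p (reduce it to p XOR X).
  2: 2 XOR 19 = 17 ≥ 2 — no move.
  11: 11 XOR 19 = 24 ≥ 11 — no move.
  3: 3 XOR 19 = 16 ≥ 3 — no move.
  5: 5 XOR 19 = 22 ≥ 5 — no move.
  9: 9 XOR 19 = 26 ≥ 9 — no move.
  21: 21 XOR 19 = 6 < 21 — winning move (to 6).
That gives 1 winning move.

1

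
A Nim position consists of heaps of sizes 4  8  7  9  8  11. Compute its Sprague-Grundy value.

1

Nim-sum: 4 XOR 8 XOR 7 XOR 9 XOR 8 XOR 11 = 1.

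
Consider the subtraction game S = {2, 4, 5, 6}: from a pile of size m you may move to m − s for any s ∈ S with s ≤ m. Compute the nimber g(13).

Compute g(0), g(1), … for moves {2, 4, 5, 6}:
g(0) = mex{} = 0
g(1) = mex{} = 0
g(2) = mex{0} = 1
g(3) = mex{0} = 1
g(4) = mex{0,1} = 2
g(5) = mex{0,1} = 2
g(6) = mex{0,1,2} = 3
g(7) = mex{0,1,2} = 3
g(8) = mex{1,2,3} = 0
g(9) = mex{1,2,3} = 0
g(10) = mex{0,2,3} = 1
g(11) = mex{0,2,3} = 1
g(12) = mex{0,1,3} = 2
g(13) = mex{0,1,3} = 2
So g(13) = 2.

2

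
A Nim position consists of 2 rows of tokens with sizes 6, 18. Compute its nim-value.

In binary:
  00110  (6)
  10010  (18)
  -----
  10100  (20)

20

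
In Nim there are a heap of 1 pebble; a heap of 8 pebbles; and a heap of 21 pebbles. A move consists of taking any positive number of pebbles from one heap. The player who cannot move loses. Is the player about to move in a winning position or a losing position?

Winning position

Write each in binary and XOR column by column:
  00001  (1)
  01000  (8)
  10101  (21)
  -----
  11100  (28)
The nim-sum is 28 ≠ 0, so this is an N-position: the player to move can win.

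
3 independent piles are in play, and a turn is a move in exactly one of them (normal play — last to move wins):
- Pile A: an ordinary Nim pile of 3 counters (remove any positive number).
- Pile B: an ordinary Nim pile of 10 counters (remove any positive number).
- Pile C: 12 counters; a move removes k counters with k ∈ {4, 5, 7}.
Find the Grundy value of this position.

Pile A is a plain Nim pile of size 3, so its Grundy value is 3.
Pile B is a plain Nim pile of size 10, so its Grundy value is 10.
Grundy values for pile C (subtraction set {4, 5, 7}):
k:     0  1  2  3  4  5  6  7  8  9 10 11 12
g(k):  0  0  0  0  1  1  1  1  2  2  2  0  0
So g(12) = 0.
The value of a disjunctive sum is the nim-sum of the parts.
Combined value = 3 ⊕ 10 ⊕ 0 = 9.

9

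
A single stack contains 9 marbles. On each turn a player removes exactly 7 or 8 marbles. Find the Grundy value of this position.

Grundy values for subtraction set {7, 8}:
k:     0  1  2  3  4  5  6  7  8  9
g(k):  0  0  0  0  0  0  0  1  1  1
So g(9) = 1.

1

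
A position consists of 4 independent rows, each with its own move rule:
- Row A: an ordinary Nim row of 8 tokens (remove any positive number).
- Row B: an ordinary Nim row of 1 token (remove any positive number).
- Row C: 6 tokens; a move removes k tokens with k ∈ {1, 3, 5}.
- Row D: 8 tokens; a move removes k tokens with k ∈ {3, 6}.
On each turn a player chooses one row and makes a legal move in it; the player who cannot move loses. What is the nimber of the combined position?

11

Row A is a plain Nim row of size 8, so its Grundy value is 8.
Row B is a plain Nim row of size 1, so its Grundy value is 1.
For row C, compute g(0), g(1), … with moves {1, 3, 5}:
k:     0  1  2  3  4  5  6
g(k):  0  1  0  1  0  1  0
So g(6) = 0.
Build the Grundy sequence for row D with g(k) = mex{g(k−s) : s ∈ {3, 6}, s ≤ k}:
g(0) = mex{} = 0
g(1) = mex{} = 0
g(2) = mex{} = 0
g(3) = mex{0} = 1
g(4) = mex{0} = 1
g(5) = mex{0} = 1
g(6) = mex{0,1} = 2
g(7) = mex{0,1} = 2
g(8) = mex{0,1} = 2
So g(8) = 2.
The value of a disjunctive sum is the nim-sum of the parts.
Combined value = 8 ⊕ 1 ⊕ 0 ⊕ 2 = 11.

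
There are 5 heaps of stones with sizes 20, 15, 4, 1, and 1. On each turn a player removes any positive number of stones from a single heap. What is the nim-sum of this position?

31

Compute the nim-sum pairwise:
20 XOR 15 = 27
27 XOR 4 = 31
31 XOR 1 = 30
30 XOR 1 = 31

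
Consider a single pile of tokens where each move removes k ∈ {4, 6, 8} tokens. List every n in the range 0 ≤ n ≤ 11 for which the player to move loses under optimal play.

0, 1, 2, 3

Build the Grundy sequence with g(k) = mex{g(k−s) : s ∈ {4, 6, 8}, s ≤ k}:
k:     0  1  2  3  4  5  6  7  8  9 10 11
g(k):  0  0  0  0  1  1  1  1  2  2  2  2
The P-positions (g = 0) in 0..11 are 0, 1, 2, 3.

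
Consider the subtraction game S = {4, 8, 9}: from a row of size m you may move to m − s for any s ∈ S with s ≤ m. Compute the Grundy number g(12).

3

Build the Grundy sequence with g(k) = mex{g(k−s) : s ∈ {4, 8, 9}, s ≤ k}:
k:     0  1  2  3  4  5  6  7  8  9 10 11 12
g(k):  0  0  0  0  1  1  1  1  2  2  2  2  3
So g(12) = 3.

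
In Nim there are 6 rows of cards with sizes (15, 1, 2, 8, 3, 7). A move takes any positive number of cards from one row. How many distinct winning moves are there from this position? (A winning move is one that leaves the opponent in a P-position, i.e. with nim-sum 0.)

0

In binary:
  1111  (15)
  0001  (1)
  0010  (2)
  1000  (8)
  0011  (3)
  0111  (7)
  ----
  0000  (0)
The nim-sum is already 0, so every move leaves a nonzero nim-sum — there are no winning moves.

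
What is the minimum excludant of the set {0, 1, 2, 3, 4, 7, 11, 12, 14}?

The values 0, 1, 2, 3, 4 are all present; 5 is the first non-negative integer missing from the set.

5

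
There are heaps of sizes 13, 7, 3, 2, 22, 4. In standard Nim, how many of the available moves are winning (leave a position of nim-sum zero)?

Compute the nim-sum pairwise:
13 ⊕ 7 = 10
10 ⊕ 3 = 9
9 ⊕ 2 = 11
11 ⊕ 22 = 29
29 ⊕ 4 = 25
The overall nim-sum is X = 25. A heap of size p has a winning move iff p XOR X < p (reduce it to p XOR X).
  13: 13 XOR 25 = 20 ≥ 13 — no move.
  7: 7 XOR 25 = 30 ≥ 7 — no move.
  3: 3 XOR 25 = 26 ≥ 3 — no move.
  2: 2 XOR 25 = 27 ≥ 2 — no move.
  22: 22 XOR 25 = 15 < 22 — winning move (to 15).
  4: 4 XOR 25 = 29 ≥ 4 — no move.
That gives 1 winning move.

1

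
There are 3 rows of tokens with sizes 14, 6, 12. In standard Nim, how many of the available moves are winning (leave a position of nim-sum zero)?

Nim-sum: 14 ⊕ 6 ⊕ 12 = 4.
The overall nim-sum is X = 4. A row of size p has a winning move iff p XOR X < p (reduce it to p XOR X).
  14: 14 XOR 4 = 10 < 14 — winning move (to 10).
  6: 6 XOR 4 = 2 < 6 — winning move (to 2).
  12: 12 XOR 4 = 8 < 12 — winning move (to 8).
That gives 3 winning moves.

3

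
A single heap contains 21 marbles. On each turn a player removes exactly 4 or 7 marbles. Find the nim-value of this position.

2

Compute g(0), g(1), … for moves {4, 7}:
k:     0  1  2  3  4  5  6  7  8  9 10 11 12 13 14 15 16 17 18 19 20 21
g(k):  0  0  0  0  1  1  1  1  2  2  2  0  0  0  0  1  1  1  1  2  2  2
So g(21) = 2.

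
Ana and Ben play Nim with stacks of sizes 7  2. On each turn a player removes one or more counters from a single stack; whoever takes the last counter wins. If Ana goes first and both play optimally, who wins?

Ana wins

Bitwise XOR of the heap sizes:
  111  (7)
  010  (2)
  ---
  101  (5)
The nim-sum is 5 ≠ 0, so this is an N-position: the player to move can win; Ana has a winning move.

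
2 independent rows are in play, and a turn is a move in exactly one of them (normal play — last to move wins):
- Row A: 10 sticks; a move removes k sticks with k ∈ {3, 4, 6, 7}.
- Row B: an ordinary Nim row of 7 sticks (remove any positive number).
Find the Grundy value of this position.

Build the Grundy sequence for row A with g(k) = mex{g(k−s) : s ∈ {3, 4, 6, 7}, s ≤ k}:
k:     0  1  2  3  4  5  6  7  8  9 10
g(k):  0  0  0  1  1  1  2  2  2  3  0
So g(10) = 0.
Row B is a plain Nim row of size 7, so its Grundy value is 7.
The value of a disjunctive sum is the nim-sum of the parts.
Combined value = 0 XOR 7 = 7.

7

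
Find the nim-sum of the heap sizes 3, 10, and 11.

Compute the nim-sum pairwise:
3 XOR 10 = 9
9 XOR 11 = 2

2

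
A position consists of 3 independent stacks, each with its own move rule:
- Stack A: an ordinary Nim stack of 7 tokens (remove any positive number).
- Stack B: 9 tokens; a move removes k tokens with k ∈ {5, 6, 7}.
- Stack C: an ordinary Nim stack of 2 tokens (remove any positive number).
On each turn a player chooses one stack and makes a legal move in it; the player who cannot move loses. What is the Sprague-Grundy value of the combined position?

4

Stack A is a plain Nim stack of size 7, so its Grundy value is 7.
Build the Grundy sequence for stack B with g(k) = mex{g(k−s) : s ∈ {5, 6, 7}, s ≤ k}:
k:     0  1  2  3  4  5  6  7  8  9
g(k):  0  0  0  0  0  1  1  1  1  1
So g(9) = 1.
Stack C is a plain Nim stack of size 2, so its Grundy value is 2.
By the Sprague-Grundy theorem, the Grundy value of a sum of independent games is the XOR of the component values.
Combined value = 7 XOR 1 XOR 2 = 4.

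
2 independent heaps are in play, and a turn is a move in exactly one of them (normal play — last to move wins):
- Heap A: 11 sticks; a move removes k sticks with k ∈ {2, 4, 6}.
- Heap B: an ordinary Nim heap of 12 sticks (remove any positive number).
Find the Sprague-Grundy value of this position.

13

Build the Grundy sequence for heap A with g(k) = mex{g(k−s) : s ∈ {2, 4, 6}, s ≤ k}:
k:     0  1  2  3  4  5  6  7  8  9 10 11
g(k):  0  0  1  1  2  2  3  3  0  0  1  1
So g(11) = 1.
Heap B is a plain Nim heap of size 12, so its Grundy value is 12.
The value of a disjunctive sum is the nim-sum of the parts.
Combined value = 1 ⊕ 12 = 13.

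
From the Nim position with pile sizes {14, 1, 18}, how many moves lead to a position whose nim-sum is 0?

1

Write each in binary and XOR column by column:
  01110  (14)
  00001  (1)
  10010  (18)
  -----
  11101  (29)
The overall nim-sum is X = 29. A pile of size p has a winning move iff p XOR X < p (reduce it to p XOR X).
  14: 14 XOR 29 = 19 ≥ 14 — no move.
  1: 1 XOR 29 = 28 ≥ 1 — no move.
  18: 18 XOR 29 = 15 < 18 — winning move (to 15).
That gives 1 winning move.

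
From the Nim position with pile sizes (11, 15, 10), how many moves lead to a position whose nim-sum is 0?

3

Nim-sum: 11 ⊕ 15 ⊕ 10 = 14.
The overall nim-sum is X = 14. A pile of size p has a winning move iff p XOR X < p (reduce it to p XOR X).
  11: 11 XOR 14 = 5 < 11 — winning move (to 5).
  15: 15 XOR 14 = 1 < 15 — winning move (to 1).
  10: 10 XOR 14 = 4 < 10 — winning move (to 4).
That gives 3 winning moves.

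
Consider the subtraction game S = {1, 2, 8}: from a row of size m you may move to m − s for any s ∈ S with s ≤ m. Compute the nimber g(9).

Grundy values for subtraction set {1, 2, 8}:
g(0) = mex{} = 0
g(1) = mex{0} = 1
g(2) = mex{0,1} = 2
g(3) = mex{1,2} = 0
g(4) = mex{0,2} = 1
g(5) = mex{0,1} = 2
g(6) = mex{1,2} = 0
g(7) = mex{0,2} = 1
g(8) = mex{0,1} = 2
g(9) = mex{1,2} = 0
So g(9) = 0.

0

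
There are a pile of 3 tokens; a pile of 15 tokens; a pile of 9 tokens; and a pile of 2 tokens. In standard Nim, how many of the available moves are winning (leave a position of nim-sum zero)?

Nim-sum: 3 ⊕ 15 ⊕ 9 ⊕ 2 = 7.
The overall nim-sum is X = 7. A pile of size p has a winning move iff p XOR X < p (reduce it to p XOR X).
  3: 3 XOR 7 = 4 ≥ 3 — no move.
  15: 15 XOR 7 = 8 < 15 — winning move (to 8).
  9: 9 XOR 7 = 14 ≥ 9 — no move.
  2: 2 XOR 7 = 5 ≥ 2 — no move.
That gives 1 winning move.

1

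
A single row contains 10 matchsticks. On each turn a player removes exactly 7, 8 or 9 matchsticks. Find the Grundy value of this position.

Grundy values for subtraction set {7, 8, 9}:
g(0) = mex{} = 0
g(1) = mex{} = 0
g(2) = mex{} = 0
g(3) = mex{} = 0
g(4) = mex{} = 0
g(5) = mex{} = 0
g(6) = mex{} = 0
g(7) = mex{0} = 1
g(8) = mex{0} = 1
g(9) = mex{0} = 1
g(10) = mex{0} = 1
So g(10) = 1.

1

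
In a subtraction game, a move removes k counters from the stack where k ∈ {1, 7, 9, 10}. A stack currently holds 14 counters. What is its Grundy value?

2

Grundy values for subtraction set {1, 7, 9, 10}:
g(0) = mex{} = 0
g(1) = mex{0} = 1
g(2) = mex{1} = 0
g(3) = mex{0} = 1
g(4) = mex{1} = 0
g(5) = mex{0} = 1
g(6) = mex{1} = 0
g(7) = mex{0} = 1
g(8) = mex{1} = 0
g(9) = mex{0} = 1
g(10) = mex{0,1} = 2
g(11) = mex{0,1,2} = 3
g(12) = mex{0,1,3} = 2
g(13) = mex{0,1,2} = 3
g(14) = mex{0,1,3} = 2
So g(14) = 2.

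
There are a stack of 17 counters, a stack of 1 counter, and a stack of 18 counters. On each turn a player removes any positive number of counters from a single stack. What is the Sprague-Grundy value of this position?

2

Nim-sum: 17 ^ 1 ^ 18 = 2.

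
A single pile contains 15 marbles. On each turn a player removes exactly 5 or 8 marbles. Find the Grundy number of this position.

Grundy values for subtraction set {5, 8}:
k:     0  1  2  3  4  5  6  7  8  9 10 11 12 13 14 15
g(k):  0  0  0  0  0  1  1  1  1  1  2  2  2  0  0  0
So g(15) = 0.

0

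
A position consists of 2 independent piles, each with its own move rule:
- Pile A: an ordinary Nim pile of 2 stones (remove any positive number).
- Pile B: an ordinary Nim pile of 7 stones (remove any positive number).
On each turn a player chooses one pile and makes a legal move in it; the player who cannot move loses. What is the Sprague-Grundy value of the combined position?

Pile A is a plain Nim pile of size 2, so its Grundy value is 2.
Pile B is a plain Nim pile of size 7, so its Grundy value is 7.
By the Sprague-Grundy theorem, the Grundy value of a sum of independent games is the XOR of the component values.
Combined value = 2 ⊕ 7 = 5.

5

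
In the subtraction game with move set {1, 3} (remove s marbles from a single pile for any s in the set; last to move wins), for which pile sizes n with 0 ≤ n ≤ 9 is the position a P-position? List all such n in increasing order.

0, 2, 4, 6, 8

Compute g(0), g(1), … for moves {1, 3}:
k:     0  1  2  3  4  5  6  7  8  9
g(k):  0  1  0  1  0  1  0  1  0  1
The P-positions (g = 0) in 0..9 are 0, 2, 4, 6, 8.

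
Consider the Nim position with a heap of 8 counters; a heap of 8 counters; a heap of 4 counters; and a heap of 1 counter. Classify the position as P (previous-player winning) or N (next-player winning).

N-position

Write each in binary and XOR column by column:
  1000  (8)
  1000  (8)
  0100  (4)
  0001  (1)
  ----
  0101  (5)
The nim-sum is 5 ≠ 0, so this is an N-position: the player to move can win.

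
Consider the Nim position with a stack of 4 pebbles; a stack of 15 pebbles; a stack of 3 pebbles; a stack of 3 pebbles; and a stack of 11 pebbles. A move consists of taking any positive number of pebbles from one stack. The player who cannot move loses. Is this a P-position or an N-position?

P-position

Compute the nim-sum pairwise:
4 ⊕ 15 = 11
11 ⊕ 3 = 8
8 ⊕ 3 = 11
11 ⊕ 11 = 0
The nim-sum is 0, so this is a P-position: the player to move is in a losing position under optimal play.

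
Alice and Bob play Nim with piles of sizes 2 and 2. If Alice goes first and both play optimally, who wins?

Bob wins

In binary:
  10  (2)
  10  (2)
  --
  00  (0)
The nim-sum is 0, so this is a P-position: the player to move is in a losing position under optimal play; Alice is about to move from it and so loses — Bob wins.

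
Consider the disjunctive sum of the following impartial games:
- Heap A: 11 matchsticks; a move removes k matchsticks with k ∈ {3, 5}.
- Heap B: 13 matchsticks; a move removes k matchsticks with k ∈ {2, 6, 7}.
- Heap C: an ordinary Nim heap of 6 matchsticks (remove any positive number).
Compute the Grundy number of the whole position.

7

For heap A, compute g(0), g(1), … with moves {3, 5}:
k:     0  1  2  3  4  5  6  7  8  9 10 11
g(k):  0  0  0  1  1  1  2  2  0  0  0  1
So g(11) = 1.
Grundy values for heap B (subtraction set {2, 6, 7}):
g(0) = mex{} = 0
g(1) = mex{} = 0
g(2) = mex{0} = 1
g(3) = mex{0} = 1
g(4) = mex{1} = 0
g(5) = mex{1} = 0
g(6) = mex{0} = 1
g(7) = mex{0} = 1
g(8) = mex{0,1} = 2
g(9) = mex{1} = 0
g(10) = mex{0,1,2} = 3
g(11) = mex{0} = 1
g(12) = mex{0,1,3} = 2
g(13) = mex{1} = 0
So g(13) = 0.
Heap C is a plain Nim heap of size 6, so its Grundy value is 6.
By the Sprague-Grundy theorem, the Grundy value of a sum of independent games is the XOR of the component values.
Combined value = 1 XOR 0 XOR 6 = 7.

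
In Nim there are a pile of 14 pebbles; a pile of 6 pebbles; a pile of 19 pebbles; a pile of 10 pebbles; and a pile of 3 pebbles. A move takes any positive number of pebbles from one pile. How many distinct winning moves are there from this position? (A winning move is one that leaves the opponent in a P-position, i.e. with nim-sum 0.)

Compute the nim-sum pairwise:
14 XOR 6 = 8
8 XOR 19 = 27
27 XOR 10 = 17
17 XOR 3 = 18
The overall nim-sum is X = 18. A pile of size p has a winning move iff p XOR X < p (reduce it to p XOR X).
  14: 14 XOR 18 = 28 ≥ 14 — no move.
  6: 6 XOR 18 = 20 ≥ 6 — no move.
  19: 19 XOR 18 = 1 < 19 — winning move (to 1).
  10: 10 XOR 18 = 24 ≥ 10 — no move.
  3: 3 XOR 18 = 17 ≥ 3 — no move.
That gives 1 winning move.

1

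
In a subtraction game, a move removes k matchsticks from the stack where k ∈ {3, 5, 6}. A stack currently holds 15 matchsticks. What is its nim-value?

Build the Grundy sequence with g(k) = mex{g(k−s) : s ∈ {3, 5, 6}, s ≤ k}:
k:     0  1  2  3  4  5  6  7  8  9 10 11 12 13 14 15
g(k):  0  0  0  1  1  1  2  2  2  0  0  0  1  1  1  2
So g(15) = 2.

2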